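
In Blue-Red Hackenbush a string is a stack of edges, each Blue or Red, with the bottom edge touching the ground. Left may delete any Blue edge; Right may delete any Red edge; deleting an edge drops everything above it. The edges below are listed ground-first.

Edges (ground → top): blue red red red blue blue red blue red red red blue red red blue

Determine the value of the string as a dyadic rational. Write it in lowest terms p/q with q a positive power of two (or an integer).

b: Left { 0 }, Right { — } -> simplest 1
br: Left { 0 }, Right { 1 } -> simplest 1/2
brr: Left { 0 }, Right { 1/2 1 } -> simplest 1/4
brrr: Left { 0 }, Right { 1/4 1/2 1 } -> simplest 1/8
brrrb: Left { 0 1/8 }, Right { 1/4 1/2 1 } -> simplest 3/16
brrrbb: Left { 0 1/8 3/16 }, Right { 1/4 1/2 1 } -> simplest 7/32
brrrbbr: Left { 0 1/8 3/16 }, Right { 7/32 1/4 1/2 1 } -> simplest 13/64
brrrbbrb: Left { 0 1/8 3/16 13/64 }, Right { 7/32 1/4 1/2 1 } -> simplest 27/128
brrrbbrbr: Left { 0 1/8 3/16 13/64 }, Right { 27/128 7/32 1/4 1/2 1 } -> simplest 53/256
brrrbbrbrr: Left { 0 1/8 3/16 13/64 }, Right { 53/256 27/128 7/32 1/4 1/2 1 } -> simplest 105/512
brrrbbrbrrr: Left { 0 1/8 3/16 13/64 }, Right { 105/512 53/256 27/128 7/32 1/4 1/2 1 } -> simplest 209/1024
brrrbbrbrrrb: Left { 0 1/8 3/16 13/64 209/1024 }, Right { 105/512 53/256 27/128 7/32 1/4 1/2 1 } -> simplest 419/2048
brrrbbrbrrrbr: Left { 0 1/8 3/16 13/64 209/1024 }, Right { 419/2048 105/512 53/256 27/128 7/32 1/4 1/2 1 } -> simplest 837/4096
brrrbbrbrrrbrr: Left { 0 1/8 3/16 13/64 209/1024 }, Right { 837/4096 419/2048 105/512 53/256 27/128 7/32 1/4 1/2 1 } -> simplest 1673/8192
brrrbbrbrrrbrrb: Left { 0 1/8 3/16 13/64 209/1024 1673/8192 }, Right { 837/4096 419/2048 105/512 53/256 27/128 7/32 1/4 1/2 1 } -> simplest 3347/16384

3347/16384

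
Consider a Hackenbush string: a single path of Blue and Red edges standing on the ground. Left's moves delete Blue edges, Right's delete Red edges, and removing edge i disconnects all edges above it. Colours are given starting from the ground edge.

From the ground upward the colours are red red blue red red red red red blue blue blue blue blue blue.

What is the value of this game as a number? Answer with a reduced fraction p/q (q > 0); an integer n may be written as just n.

-8065/4096

Build val(s[:k]) for k = 1..14, string s = red red blue red red red red red blue blue blue blue blue blue.
r: Left { — }, Right { 0 } — simplest -1
rr: Left { — }, Right { -1; 0 } — simplest -2
rrb: Left { -2 }, Right { -1; 0 } — simplest -3/2
rrbr: Left { -2 }, Right { -3/2; -1; 0 } — simplest -7/4
rrbrr: Left { -2 }, Right { -7/4; -3/2; -1; 0 } — simplest -15/8
rrbrrr: Left { -2 }, Right { -15/8; -7/4; -3/2; -1; 0 } — simplest -31/16
rrbrrrr: Left { -2 }, Right { -31/16; -15/8; -7/4; -3/2; -1; 0 } — simplest -63/32
rrbrrrrr: Left { -2 }, Right { -63/32; -31/16; -15/8; -7/4; -3/2; -1; 0 } — simplest -127/64
rrbrrrrrb: Left { -2; -127/64 }, Right { -63/32; -31/16; -15/8; -7/4; -3/2; -1; 0 } — simplest -253/128
rrbrrrrrbb: Left { -2; -127/64; -253/128 }, Right { -63/32; -31/16; -15/8; -7/4; -3/2; -1; 0 } — simplest -505/256
rrbrrrrrbbb: Left { -2; -127/64; -253/128; -505/256 }, Right { -63/32; -31/16; -15/8; -7/4; -3/2; -1; 0 } — simplest -1009/512
rrbrrrrrbbbb: Left { -2; -127/64; -253/128; -505/256; -1009/512 }, Right { -63/32; -31/16; -15/8; -7/4; -3/2; -1; 0 } — simplest -2017/1024
rrbrrrrrbbbbb: Left { -2; -127/64; -253/128; -505/256; -1009/512; -2017/1024 }, Right { -63/32; -31/16; -15/8; -7/4; -3/2; -1; 0 } — simplest -4033/2048
rrbrrrrrbbbbbb: Left { -2; -127/64; -253/128; -505/256; -1009/512; -2017/1024; -4033/2048 }, Right { -63/32; -31/16; -15/8; -7/4; -3/2; -1; 0 } — simplest -8065/4096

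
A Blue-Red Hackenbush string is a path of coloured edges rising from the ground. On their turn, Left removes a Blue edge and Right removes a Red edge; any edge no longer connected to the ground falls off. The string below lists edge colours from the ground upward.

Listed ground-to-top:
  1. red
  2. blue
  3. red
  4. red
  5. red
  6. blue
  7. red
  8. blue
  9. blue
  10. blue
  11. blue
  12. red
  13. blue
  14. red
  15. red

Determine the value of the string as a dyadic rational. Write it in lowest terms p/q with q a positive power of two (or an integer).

-14871/16384

value_1 [r]  L=[—]  R=[0]  = -1
value_2 [rb]  L=[-1]  R=[0]  = -1/2
value_3 [rbr]  L=[-1]  R=[-1/2,0]  = -3/4
value_4 [rbrr]  L=[-1]  R=[-3/4,-1/2,0]  = -7/8
value_5 [rbrrr]  L=[-1]  R=[-7/8,-3/4,-1/2,0]  = -15/16
value_6 [rbrrrb]  L=[-1,-15/16]  R=[-7/8,-3/4,-1/2,0]  = -29/32
value_7 [rbrrrbr]  L=[-1,-15/16]  R=[-29/32,-7/8,-3/4,-1/2,0]  = -59/64
value_8 [rbrrrbrb]  L=[-1,-15/16,-59/64]  R=[-29/32,-7/8,-3/4,-1/2,0]  = -117/128
value_9 [rbrrrbrbb]  L=[-1,-15/16,-59/64,-117/128]  R=[-29/32,-7/8,-3/4,-1/2,0]  = -233/256
value_10 [rbrrrbrbbb]  L=[-1,-15/16,-59/64,-117/128,-233/256]  R=[-29/32,-7/8,-3/4,-1/2,0]  = -465/512
value_11 [rbrrrbrbbbb]  L=[-1,-15/16,-59/64,-117/128,-233/256,-465/512]  R=[-29/32,-7/8,-3/4,-1/2,0]  = -929/1024
value_12 [rbrrrbrbbbbr]  L=[-1,-15/16,-59/64,-117/128,-233/256,-465/512]  R=[-929/1024,-29/32,-7/8,-3/4,-1/2,0]  = -1859/2048
value_13 [rbrrrbrbbbbrb]  L=[-1,-15/16,-59/64,-117/128,-233/256,-465/512,-1859/2048]  R=[-929/1024,-29/32,-7/8,-3/4,-1/2,0]  = -3717/4096
value_14 [rbrrrbrbbbbrbr]  L=[-1,-15/16,-59/64,-117/128,-233/256,-465/512,-1859/2048]  R=[-3717/4096,-929/1024,-29/32,-7/8,-3/4,-1/2,0]  = -7435/8192
value_15 [rbrrrbrbbbbrbrr]  L=[-1,-15/16,-59/64,-117/128,-233/256,-465/512,-1859/2048]  R=[-7435/8192,-3717/4096,-929/1024,-29/32,-7/8,-3/4,-1/2,0]  = -14871/16384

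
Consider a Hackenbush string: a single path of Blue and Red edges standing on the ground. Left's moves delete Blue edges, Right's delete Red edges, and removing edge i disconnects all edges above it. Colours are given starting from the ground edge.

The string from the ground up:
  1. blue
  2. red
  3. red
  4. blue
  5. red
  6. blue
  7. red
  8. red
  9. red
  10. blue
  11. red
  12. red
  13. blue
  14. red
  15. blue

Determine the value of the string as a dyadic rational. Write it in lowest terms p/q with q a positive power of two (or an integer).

Prefix values for blue red red blue red blue red red red blue red red blue red blue via {L|R} + simplicity:
1 of 15 · b · max L 0 · min R +∞ ⇒ 1
2 of 15 · br · max L 0 · min R 1 ⇒ 1/2
3 of 15 · brr · max L 0 · min R 1/2 ⇒ 1/4
4 of 15 · brrb · max L 1/4 · min R 1/2 ⇒ 3/8
5 of 15 · brrbr · max L 1/4 · min R 3/8 ⇒ 5/16
6 of 15 · brrbrb · max L 5/16 · min R 3/8 ⇒ 11/32
7 of 15 · brrbrbr · max L 5/16 · min R 11/32 ⇒ 21/64
8 of 15 · brrbrbrr · max L 5/16 · min R 21/64 ⇒ 41/128
9 of 15 · brrbrbrrr · max L 5/16 · min R 41/128 ⇒ 81/256
10 of 15 · brrbrbrrrb · max L 81/256 · min R 41/128 ⇒ 163/512
11 of 15 · brrbrbrrrbr · max L 81/256 · min R 163/512 ⇒ 325/1024
12 of 15 · brrbrbrrrbrr · max L 81/256 · min R 325/1024 ⇒ 649/2048
13 of 15 · brrbrbrrrbrrb · max L 649/2048 · min R 325/1024 ⇒ 1299/4096
14 of 15 · brrbrbrrrbrrbr · max L 649/2048 · min R 1299/4096 ⇒ 2597/8192
15 of 15 · brrbrbrrrbrrbrb · max L 2597/8192 · min R 1299/4096 ⇒ 5195/16384

5195/16384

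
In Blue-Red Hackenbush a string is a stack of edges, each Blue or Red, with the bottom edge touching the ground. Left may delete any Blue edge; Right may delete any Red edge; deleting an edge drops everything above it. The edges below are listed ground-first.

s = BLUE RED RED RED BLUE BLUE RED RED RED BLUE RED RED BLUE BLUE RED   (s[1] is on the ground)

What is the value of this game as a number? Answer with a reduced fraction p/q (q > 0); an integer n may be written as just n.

1 of 15 · B · max L 0 · min R +∞ => 1
2 of 15 · BR · max L 0 · min R 1 => 1/2
3 of 15 · BRR · max L 0 · min R 1/2 => 1/4
4 of 15 · BRRR · max L 0 · min R 1/4 => 1/8
5 of 15 · BRRRB · max L 1/8 · min R 1/4 => 3/16
6 of 15 · BRRRBB · max L 3/16 · min R 1/4 => 7/32
7 of 15 · BRRRBBR · max L 3/16 · min R 7/32 => 13/64
8 of 15 · BRRRBBRR · max L 3/16 · min R 13/64 => 25/128
9 of 15 · BRRRBBRRR · max L 3/16 · min R 25/128 => 49/256
10 of 15 · BRRRBBRRRB · max L 49/256 · min R 25/128 => 99/512
11 of 15 · BRRRBBRRRBR · max L 49/256 · min R 99/512 => 197/1024
12 of 15 · BRRRBBRRRBRR · max L 49/256 · min R 197/1024 => 393/2048
13 of 15 · BRRRBBRRRBRRB · max L 393/2048 · min R 197/1024 => 787/4096
14 of 15 · BRRRBBRRRBRRBB · max L 787/4096 · min R 197/1024 => 1575/8192
15 of 15 · BRRRBBRRRBRRBBR · max L 787/4096 · min R 1575/8192 => 3149/16384

3149/16384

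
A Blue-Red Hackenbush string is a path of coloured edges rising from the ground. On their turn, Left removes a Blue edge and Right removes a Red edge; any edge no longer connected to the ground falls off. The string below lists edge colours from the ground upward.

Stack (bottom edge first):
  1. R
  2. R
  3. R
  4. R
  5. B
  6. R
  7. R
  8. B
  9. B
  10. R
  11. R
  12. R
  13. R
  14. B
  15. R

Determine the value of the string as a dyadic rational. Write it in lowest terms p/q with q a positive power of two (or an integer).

Prefix values for R R R R B R R B B R R R R B R via {L|R} + simplicity:
1 of 15 · R · max L −∞ · min R 0 — -1
2 of 15 · RR · max L −∞ · min R -1 — -2
3 of 15 · RRR · max L −∞ · min R -2 — -3
4 of 15 · RRRR · max L −∞ · min R -3 — -4
5 of 15 · RRRRB · max L -4 · min R -3 — -7/2
6 of 15 · RRRRBR · max L -4 · min R -7/2 — -15/4
7 of 15 · RRRRBRR · max L -4 · min R -15/4 — -31/8
8 of 15 · RRRRBRRB · max L -31/8 · min R -15/4 — -61/16
9 of 15 · RRRRBRRBB · max L -61/16 · min R -15/4 — -121/32
10 of 15 · RRRRBRRBBR · max L -61/16 · min R -121/32 — -243/64
11 of 15 · RRRRBRRBBRR · max L -61/16 · min R -243/64 — -487/128
12 of 15 · RRRRBRRBBRRR · max L -61/16 · min R -487/128 — -975/256
13 of 15 · RRRRBRRBBRRRR · max L -61/16 · min R -975/256 — -1951/512
14 of 15 · RRRRBRRBBRRRRB · max L -1951/512 · min R -975/256 — -3901/1024
15 of 15 · RRRRBRRBBRRRRBR · max L -1951/512 · min R -3901/1024 — -7803/2048

-7803/2048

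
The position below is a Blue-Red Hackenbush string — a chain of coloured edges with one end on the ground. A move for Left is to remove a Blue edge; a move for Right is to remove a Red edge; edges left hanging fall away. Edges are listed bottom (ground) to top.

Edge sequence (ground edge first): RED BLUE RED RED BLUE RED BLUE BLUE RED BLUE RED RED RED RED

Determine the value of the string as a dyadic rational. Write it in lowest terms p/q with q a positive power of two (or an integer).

-6751/8192

Prefix values for RED BLUE RED RED BLUE RED BLUE BLUE RED BLUE RED RED RED RED via {L|R} + simplicity:
R: Left { (no moves) }, Right { 0 } ⇒ simplest -1
RB: Left { -1 }, Right { 0 } ⇒ simplest -1/2
RBR: Left { -1 }, Right { -1/2; 0 } ⇒ simplest -3/4
RBRR: Left { -1 }, Right { -3/4; -1/2; 0 } ⇒ simplest -7/8
RBRRB: Left { -1; -7/8 }, Right { -3/4; -1/2; 0 } ⇒ simplest -13/16
RBRRBR: Left { -1; -7/8 }, Right { -13/16; -3/4; -1/2; 0 } ⇒ simplest -27/32
RBRRBRB: Left { -1; -7/8; -27/32 }, Right { -13/16; -3/4; -1/2; 0 } ⇒ simplest -53/64
RBRRBRBB: Left { -1; -7/8; -27/32; -53/64 }, Right { -13/16; -3/4; -1/2; 0 } ⇒ simplest -105/128
RBRRBRBBR: Left { -1; -7/8; -27/32; -53/64 }, Right { -105/128; -13/16; -3/4; -1/2; 0 } ⇒ simplest -211/256
RBRRBRBBRB: Left { -1; -7/8; -27/32; -53/64; -211/256 }, Right { -105/128; -13/16; -3/4; -1/2; 0 } ⇒ simplest -421/512
RBRRBRBBRBR: Left { -1; -7/8; -27/32; -53/64; -211/256 }, Right { -421/512; -105/128; -13/16; -3/4; -1/2; 0 } ⇒ simplest -843/1024
RBRRBRBBRBRR: Left { -1; -7/8; -27/32; -53/64; -211/256 }, Right { -843/1024; -421/512; -105/128; -13/16; -3/4; -1/2; 0 } ⇒ simplest -1687/2048
RBRRBRBBRBRRR: Left { -1; -7/8; -27/32; -53/64; -211/256 }, Right { -1687/2048; -843/1024; -421/512; -105/128; -13/16; -3/4; -1/2; 0 } ⇒ simplest -3375/4096
RBRRBRBBRBRRRR: Left { -1; -7/8; -27/32; -53/64; -211/256 }, Right { -3375/4096; -1687/2048; -843/1024; -421/512; -105/128; -13/16; -3/4; -1/2; 0 } ⇒ simplest -6751/8192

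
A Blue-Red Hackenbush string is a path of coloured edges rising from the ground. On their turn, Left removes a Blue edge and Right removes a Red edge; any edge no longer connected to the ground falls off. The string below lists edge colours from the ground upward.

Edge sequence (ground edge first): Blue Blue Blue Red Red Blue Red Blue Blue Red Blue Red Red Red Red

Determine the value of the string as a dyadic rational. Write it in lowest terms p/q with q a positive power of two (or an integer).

1 of 15 · B · max L 0 · min R +∞ so 1
2 of 15 · BB · max L 1 · min R +∞ so 2
3 of 15 · BBB · max L 2 · min R +∞ so 3
4 of 15 · BBBR · max L 2 · min R 3 so 5/2
5 of 15 · BBBRR · max L 2 · min R 5/2 so 9/4
6 of 15 · BBBRRB · max L 9/4 · min R 5/2 so 19/8
7 of 15 · BBBRRBR · max L 9/4 · min R 19/8 so 37/16
8 of 15 · BBBRRBRB · max L 37/16 · min R 19/8 so 75/32
9 of 15 · BBBRRBRBB · max L 75/32 · min R 19/8 so 151/64
10 of 15 · BBBRRBRBBR · max L 75/32 · min R 151/64 so 301/128
11 of 15 · BBBRRBRBBRB · max L 301/128 · min R 151/64 so 603/256
12 of 15 · BBBRRBRBBRBR · max L 301/128 · min R 603/256 so 1205/512
13 of 15 · BBBRRBRBBRBRR · max L 301/128 · min R 1205/512 so 2409/1024
14 of 15 · BBBRRBRBBRBRRR · max L 301/128 · min R 2409/1024 so 4817/2048
15 of 15 · BBBRRBRBBRBRRRR · max L 301/128 · min R 4817/2048 so 9633/4096

9633/4096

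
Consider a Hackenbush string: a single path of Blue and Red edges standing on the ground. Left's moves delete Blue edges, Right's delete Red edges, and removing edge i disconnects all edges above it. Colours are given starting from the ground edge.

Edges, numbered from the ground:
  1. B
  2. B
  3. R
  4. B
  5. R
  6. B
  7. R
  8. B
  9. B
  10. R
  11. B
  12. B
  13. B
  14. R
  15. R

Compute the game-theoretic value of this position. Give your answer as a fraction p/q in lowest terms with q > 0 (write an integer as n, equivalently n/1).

13753/8192

Prefix values for B B R B R B R B B R B B B R R via {L|R} + simplicity:
B: Left { 0 }, Right { — } gives simplest 1
BB: Left { 0, 1 }, Right { — } gives simplest 2
BBR: Left { 0, 1 }, Right { 2 } gives simplest 3/2
BBRB: Left { 0, 1, 3/2 }, Right { 2 } gives simplest 7/4
BBRBR: Left { 0, 1, 3/2 }, Right { 7/4, 2 } gives simplest 13/8
BBRBRB: Left { 0, 1, 3/2, 13/8 }, Right { 7/4, 2 } gives simplest 27/16
BBRBRBR: Left { 0, 1, 3/2, 13/8 }, Right { 27/16, 7/4, 2 } gives simplest 53/32
BBRBRBRB: Left { 0, 1, 3/2, 13/8, 53/32 }, Right { 27/16, 7/4, 2 } gives simplest 107/64
BBRBRBRBB: Left { 0, 1, 3/2, 13/8, 53/32, 107/64 }, Right { 27/16, 7/4, 2 } gives simplest 215/128
BBRBRBRBBR: Left { 0, 1, 3/2, 13/8, 53/32, 107/64 }, Right { 215/128, 27/16, 7/4, 2 } gives simplest 429/256
BBRBRBRBBRB: Left { 0, 1, 3/2, 13/8, 53/32, 107/64, 429/256 }, Right { 215/128, 27/16, 7/4, 2 } gives simplest 859/512
BBRBRBRBBRBB: Left { 0, 1, 3/2, 13/8, 53/32, 107/64, 429/256, 859/512 }, Right { 215/128, 27/16, 7/4, 2 } gives simplest 1719/1024
BBRBRBRBBRBBB: Left { 0, 1, 3/2, 13/8, 53/32, 107/64, 429/256, 859/512, 1719/1024 }, Right { 215/128, 27/16, 7/4, 2 } gives simplest 3439/2048
BBRBRBRBBRBBBR: Left { 0, 1, 3/2, 13/8, 53/32, 107/64, 429/256, 859/512, 1719/1024 }, Right { 3439/2048, 215/128, 27/16, 7/4, 2 } gives simplest 6877/4096
BBRBRBRBBRBBBRR: Left { 0, 1, 3/2, 13/8, 53/32, 107/64, 429/256, 859/512, 1719/1024 }, Right { 6877/4096, 3439/2048, 215/128, 27/16, 7/4, 2 } gives simplest 13753/8192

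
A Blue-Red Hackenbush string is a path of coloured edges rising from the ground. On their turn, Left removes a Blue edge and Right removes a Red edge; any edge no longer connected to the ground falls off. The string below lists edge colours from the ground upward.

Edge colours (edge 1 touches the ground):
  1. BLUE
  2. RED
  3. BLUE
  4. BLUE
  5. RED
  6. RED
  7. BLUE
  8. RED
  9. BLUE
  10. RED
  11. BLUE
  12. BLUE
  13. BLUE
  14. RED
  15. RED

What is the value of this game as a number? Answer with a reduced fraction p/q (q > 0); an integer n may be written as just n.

edge 1 of 15 (BLUE): { 0 | (no moves) } => 1
edge 2 of 15 (RED): { 0 | 1 } => 1/2
edge 3 of 15 (BLUE): { 0,1/2 | 1 } => 3/4
edge 4 of 15 (BLUE): { 0,1/2,3/4 | 1 } => 7/8
edge 5 of 15 (RED): { 0,1/2,3/4 | 7/8,1 } => 13/16
edge 6 of 15 (RED): { 0,1/2,3/4 | 13/16,7/8,1 } => 25/32
edge 7 of 15 (BLUE): { 0,1/2,3/4,25/32 | 13/16,7/8,1 } => 51/64
edge 8 of 15 (RED): { 0,1/2,3/4,25/32 | 51/64,13/16,7/8,1 } => 101/128
edge 9 of 15 (BLUE): { 0,1/2,3/4,25/32,101/128 | 51/64,13/16,7/8,1 } => 203/256
edge 10 of 15 (RED): { 0,1/2,3/4,25/32,101/128 | 203/256,51/64,13/16,7/8,1 } => 405/512
edge 11 of 15 (BLUE): { 0,1/2,3/4,25/32,101/128,405/512 | 203/256,51/64,13/16,7/8,1 } => 811/1024
edge 12 of 15 (BLUE): { 0,1/2,3/4,25/32,101/128,405/512,811/1024 | 203/256,51/64,13/16,7/8,1 } => 1623/2048
edge 13 of 15 (BLUE): { 0,1/2,3/4,25/32,101/128,405/512,811/1024,1623/2048 | 203/256,51/64,13/16,7/8,1 } => 3247/4096
edge 14 of 15 (RED): { 0,1/2,3/4,25/32,101/128,405/512,811/1024,1623/2048 | 3247/4096,203/256,51/64,13/16,7/8,1 } => 6493/8192
edge 15 of 15 (RED): { 0,1/2,3/4,25/32,101/128,405/512,811/1024,1623/2048 | 6493/8192,3247/4096,203/256,51/64,13/16,7/8,1 } => 12985/16384

12985/16384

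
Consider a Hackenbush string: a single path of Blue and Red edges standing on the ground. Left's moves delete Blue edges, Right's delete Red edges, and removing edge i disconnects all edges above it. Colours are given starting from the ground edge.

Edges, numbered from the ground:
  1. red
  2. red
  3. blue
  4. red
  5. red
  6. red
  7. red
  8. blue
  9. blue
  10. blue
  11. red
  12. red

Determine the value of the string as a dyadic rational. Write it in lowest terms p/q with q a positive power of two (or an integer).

Build v(s[:k]) for k = 1..12, string s = red red blue red red red red blue blue blue red red.
v_1 [r]  L=[none]  R=[0]  gives -1
v_2 [rr]  L=[none]  R=[-1,0]  gives -2
v_3 [rrb]  L=[-2]  R=[-1,0]  gives -3/2
v_4 [rrbr]  L=[-2]  R=[-3/2,-1,0]  gives -7/4
v_5 [rrbrr]  L=[-2]  R=[-7/4,-3/2,-1,0]  gives -15/8
v_6 [rrbrrr]  L=[-2]  R=[-15/8,-7/4,-3/2,-1,0]  gives -31/16
v_7 [rrbrrrr]  L=[-2]  R=[-31/16,-15/8,-7/4,-3/2,-1,0]  gives -63/32
v_8 [rrbrrrrb]  L=[-2,-63/32]  R=[-31/16,-15/8,-7/4,-3/2,-1,0]  gives -125/64
v_9 [rrbrrrrbb]  L=[-2,-63/32,-125/64]  R=[-31/16,-15/8,-7/4,-3/2,-1,0]  gives -249/128
v_10 [rrbrrrrbbb]  L=[-2,-63/32,-125/64,-249/128]  R=[-31/16,-15/8,-7/4,-3/2,-1,0]  gives -497/256
v_11 [rrbrrrrbbbr]  L=[-2,-63/32,-125/64,-249/128]  R=[-497/256,-31/16,-15/8,-7/4,-3/2,-1,0]  gives -995/512
v_12 [rrbrrrrbbbrr]  L=[-2,-63/32,-125/64,-249/128]  R=[-995/512,-497/256,-31/16,-15/8,-7/4,-3/2,-1,0]  gives -1991/1024

-1991/1024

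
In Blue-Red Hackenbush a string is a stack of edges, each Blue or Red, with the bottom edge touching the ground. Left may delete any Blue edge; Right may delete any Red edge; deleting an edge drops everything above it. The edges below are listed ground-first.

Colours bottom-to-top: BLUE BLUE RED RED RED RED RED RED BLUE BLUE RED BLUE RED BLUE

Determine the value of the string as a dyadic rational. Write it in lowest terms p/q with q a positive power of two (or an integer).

4203/4096

Prefix values for BLUE BLUE RED RED RED RED RED RED BLUE BLUE RED BLUE RED BLUE via {L|R} + simplicity:
step 1: add BLUE to get B; options L={ 0 } R={ ∅ } => 1
step 2: add BLUE to get BB; options L={ 0, 1 } R={ ∅ } => 2
step 3: add RED to get BBR; options L={ 0, 1 } R={ 2 } => 3/2
step 4: add RED to get BBRR; options L={ 0, 1 } R={ 3/2, 2 } => 5/4
step 5: add RED to get BBRRR; options L={ 0, 1 } R={ 5/4, 3/2, 2 } => 9/8
step 6: add RED to get BBRRRR; options L={ 0, 1 } R={ 9/8, 5/4, 3/2, 2 } => 17/16
step 7: add RED to get BBRRRRR; options L={ 0, 1 } R={ 17/16, 9/8, 5/4, 3/2, 2 } => 33/32
step 8: add RED to get BBRRRRRR; options L={ 0, 1 } R={ 33/32, 17/16, 9/8, 5/4, 3/2, 2 } => 65/64
step 9: add BLUE to get BBRRRRRRB; options L={ 0, 1, 65/64 } R={ 33/32, 17/16, 9/8, 5/4, 3/2, 2 } => 131/128
step 10: add BLUE to get BBRRRRRRBB; options L={ 0, 1, 65/64, 131/128 } R={ 33/32, 17/16, 9/8, 5/4, 3/2, 2 } => 263/256
step 11: add RED to get BBRRRRRRBBR; options L={ 0, 1, 65/64, 131/128 } R={ 263/256, 33/32, 17/16, 9/8, 5/4, 3/2, 2 } => 525/512
step 12: add BLUE to get BBRRRRRRBBRB; options L={ 0, 1, 65/64, 131/128, 525/512 } R={ 263/256, 33/32, 17/16, 9/8, 5/4, 3/2, 2 } => 1051/1024
step 13: add RED to get BBRRRRRRBBRBR; options L={ 0, 1, 65/64, 131/128, 525/512 } R={ 1051/1024, 263/256, 33/32, 17/16, 9/8, 5/4, 3/2, 2 } => 2101/2048
step 14: add BLUE to get BBRRRRRRBBRBRB; options L={ 0, 1, 65/64, 131/128, 525/512, 2101/2048 } R={ 1051/1024, 263/256, 33/32, 17/16, 9/8, 5/4, 3/2, 2 } => 4203/4096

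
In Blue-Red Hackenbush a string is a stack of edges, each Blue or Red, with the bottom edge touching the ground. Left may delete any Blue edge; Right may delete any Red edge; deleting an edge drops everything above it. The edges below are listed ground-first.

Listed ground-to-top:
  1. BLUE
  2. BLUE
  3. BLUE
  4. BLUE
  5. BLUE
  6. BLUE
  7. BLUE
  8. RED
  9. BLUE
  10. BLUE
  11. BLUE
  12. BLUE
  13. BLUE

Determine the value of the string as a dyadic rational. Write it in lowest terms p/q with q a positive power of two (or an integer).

Build val(s[:k]) for k = 1..13, string s = BLUE BLUE BLUE BLUE BLUE BLUE BLUE RED BLUE BLUE BLUE BLUE BLUE.
val(B) = { 0 | — } — 1
val(BB) = { 0; 1 | — } — 2
val(BBB) = { 0; 1; 2 | — } — 3
val(BBBB) = { 0; 1; 2; 3 | — } — 4
val(BBBBB) = { 0; 1; 2; 3; 4 | — } — 5
val(BBBBBB) = { 0; 1; 2; 3; 4; 5 | — } — 6
val(BBBBBBB) = { 0; 1; 2; 3; 4; 5; 6 | — } — 7
val(BBBBBBBR) = { 0; 1; 2; 3; 4; 5; 6 | 7 } — 13/2
val(BBBBBBBRB) = { 0; 1; 2; 3; 4; 5; 6; 13/2 | 7 } — 27/4
val(BBBBBBBRBB) = { 0; 1; 2; 3; 4; 5; 6; 13/2; 27/4 | 7 } — 55/8
val(BBBBBBBRBBB) = { 0; 1; 2; 3; 4; 5; 6; 13/2; 27/4; 55/8 | 7 } — 111/16
val(BBBBBBBRBBBB) = { 0; 1; 2; 3; 4; 5; 6; 13/2; 27/4; 55/8; 111/16 | 7 } — 223/32
val(BBBBBBBRBBBBB) = { 0; 1; 2; 3; 4; 5; 6; 13/2; 27/4; 55/8; 111/16; 223/32 | 7 } — 447/64

447/64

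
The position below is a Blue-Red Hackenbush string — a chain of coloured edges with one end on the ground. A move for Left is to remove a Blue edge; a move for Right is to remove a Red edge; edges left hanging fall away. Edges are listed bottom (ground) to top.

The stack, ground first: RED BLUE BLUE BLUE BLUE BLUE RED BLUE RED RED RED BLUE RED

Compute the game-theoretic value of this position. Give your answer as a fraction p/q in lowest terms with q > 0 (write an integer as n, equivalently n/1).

-187/4096

Build value(s[:k]) for k = 1..13, string s = RED BLUE BLUE BLUE BLUE BLUE RED BLUE RED RED RED BLUE RED.
1 of 13 · R · max L −∞ · min R 0 gives -1
2 of 13 · RB · max L -1 · min R 0 gives -1/2
3 of 13 · RBB · max L -1/2 · min R 0 gives -1/4
4 of 13 · RBBB · max L -1/4 · min R 0 gives -1/8
5 of 13 · RBBBB · max L -1/8 · min R 0 gives -1/16
6 of 13 · RBBBBB · max L -1/16 · min R 0 gives -1/32
7 of 13 · RBBBBBR · max L -1/16 · min R -1/32 gives -3/64
8 of 13 · RBBBBBRB · max L -3/64 · min R -1/32 gives -5/128
9 of 13 · RBBBBBRBR · max L -3/64 · min R -5/128 gives -11/256
10 of 13 · RBBBBBRBRR · max L -3/64 · min R -11/256 gives -23/512
11 of 13 · RBBBBBRBRRR · max L -3/64 · min R -23/512 gives -47/1024
12 of 13 · RBBBBBRBRRRB · max L -47/1024 · min R -23/512 gives -93/2048
13 of 13 · RBBBBBRBRRRBR · max L -47/1024 · min R -93/2048 gives -187/4096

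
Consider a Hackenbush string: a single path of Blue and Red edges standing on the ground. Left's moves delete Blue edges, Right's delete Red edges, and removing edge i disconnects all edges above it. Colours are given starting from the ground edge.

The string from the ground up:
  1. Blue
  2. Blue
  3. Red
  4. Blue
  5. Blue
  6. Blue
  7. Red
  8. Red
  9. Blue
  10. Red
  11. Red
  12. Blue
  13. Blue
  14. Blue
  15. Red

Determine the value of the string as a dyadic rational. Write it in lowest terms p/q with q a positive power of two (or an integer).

value(B) = { 0 | (no moves) } gives 1
value(BB) = { 0 1 | (no moves) } gives 2
value(BBR) = { 0 1 | 2 } gives 3/2
value(BBRB) = { 0 1 3/2 | 2 } gives 7/4
value(BBRBB) = { 0 1 3/2 7/4 | 2 } gives 15/8
value(BBRBBB) = { 0 1 3/2 7/4 15/8 | 2 } gives 31/16
value(BBRBBBR) = { 0 1 3/2 7/4 15/8 | 31/16 2 } gives 61/32
value(BBRBBBRR) = { 0 1 3/2 7/4 15/8 | 61/32 31/16 2 } gives 121/64
value(BBRBBBRRB) = { 0 1 3/2 7/4 15/8 121/64 | 61/32 31/16 2 } gives 243/128
value(BBRBBBRRBR) = { 0 1 3/2 7/4 15/8 121/64 | 243/128 61/32 31/16 2 } gives 485/256
value(BBRBBBRRBRR) = { 0 1 3/2 7/4 15/8 121/64 | 485/256 243/128 61/32 31/16 2 } gives 969/512
value(BBRBBBRRBRRB) = { 0 1 3/2 7/4 15/8 121/64 969/512 | 485/256 243/128 61/32 31/16 2 } gives 1939/1024
value(BBRBBBRRBRRBB) = { 0 1 3/2 7/4 15/8 121/64 969/512 1939/1024 | 485/256 243/128 61/32 31/16 2 } gives 3879/2048
value(BBRBBBRRBRRBBB) = { 0 1 3/2 7/4 15/8 121/64 969/512 1939/1024 3879/2048 | 485/256 243/128 61/32 31/16 2 } gives 7759/4096
value(BBRBBBRRBRRBBBR) = { 0 1 3/2 7/4 15/8 121/64 969/512 1939/1024 3879/2048 | 7759/4096 485/256 243/128 61/32 31/16 2 } gives 15517/8192

15517/8192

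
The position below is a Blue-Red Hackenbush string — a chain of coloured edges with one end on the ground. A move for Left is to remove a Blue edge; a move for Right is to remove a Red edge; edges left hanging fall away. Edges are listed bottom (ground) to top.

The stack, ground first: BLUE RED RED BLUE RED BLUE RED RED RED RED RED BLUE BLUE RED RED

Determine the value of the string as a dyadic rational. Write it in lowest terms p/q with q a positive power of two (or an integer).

5145/16384

Recurse on prefixes of the 15-edge string BLUE RED RED BLUE RED BLUE RED RED RED RED RED BLUE BLUE RED RED:
val(B) = { 0 | · } = 1
val(BR) = { 0 | 1 } = 1/2
val(BRR) = { 0 | 1/2, 1 } = 1/4
val(BRRB) = { 0, 1/4 | 1/2, 1 } = 3/8
val(BRRBR) = { 0, 1/4 | 3/8, 1/2, 1 } = 5/16
val(BRRBRB) = { 0, 1/4, 5/16 | 3/8, 1/2, 1 } = 11/32
val(BRRBRBR) = { 0, 1/4, 5/16 | 11/32, 3/8, 1/2, 1 } = 21/64
val(BRRBRBRR) = { 0, 1/4, 5/16 | 21/64, 11/32, 3/8, 1/2, 1 } = 41/128
val(BRRBRBRRR) = { 0, 1/4, 5/16 | 41/128, 21/64, 11/32, 3/8, 1/2, 1 } = 81/256
val(BRRBRBRRRR) = { 0, 1/4, 5/16 | 81/256, 41/128, 21/64, 11/32, 3/8, 1/2, 1 } = 161/512
val(BRRBRBRRRRR) = { 0, 1/4, 5/16 | 161/512, 81/256, 41/128, 21/64, 11/32, 3/8, 1/2, 1 } = 321/1024
val(BRRBRBRRRRRB) = { 0, 1/4, 5/16, 321/1024 | 161/512, 81/256, 41/128, 21/64, 11/32, 3/8, 1/2, 1 } = 643/2048
val(BRRBRBRRRRRBB) = { 0, 1/4, 5/16, 321/1024, 643/2048 | 161/512, 81/256, 41/128, 21/64, 11/32, 3/8, 1/2, 1 } = 1287/4096
val(BRRBRBRRRRRBBR) = { 0, 1/4, 5/16, 321/1024, 643/2048 | 1287/4096, 161/512, 81/256, 41/128, 21/64, 11/32, 3/8, 1/2, 1 } = 2573/8192
val(BRRBRBRRRRRBBRR) = { 0, 1/4, 5/16, 321/1024, 643/2048 | 2573/8192, 1287/4096, 161/512, 81/256, 41/128, 21/64, 11/32, 3/8, 1/2, 1 } = 5145/16384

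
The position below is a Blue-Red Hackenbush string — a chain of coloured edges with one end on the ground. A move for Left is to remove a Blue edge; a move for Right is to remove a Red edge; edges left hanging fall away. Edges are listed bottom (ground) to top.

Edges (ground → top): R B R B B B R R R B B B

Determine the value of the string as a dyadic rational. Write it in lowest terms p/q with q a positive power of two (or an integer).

-1137/2048

step 1: add R to get R; options L={ · } R={ 0 } ⇒ -1
step 2: add B to get RB; options L={ -1 } R={ 0 } ⇒ -1/2
step 3: add R to get RBR; options L={ -1 } R={ -1/2 0 } ⇒ -3/4
step 4: add B to get RBRB; options L={ -1 -3/4 } R={ -1/2 0 } ⇒ -5/8
step 5: add B to get RBRBB; options L={ -1 -3/4 -5/8 } R={ -1/2 0 } ⇒ -9/16
step 6: add B to get RBRBBB; options L={ -1 -3/4 -5/8 -9/16 } R={ -1/2 0 } ⇒ -17/32
step 7: add R to get RBRBBBR; options L={ -1 -3/4 -5/8 -9/16 } R={ -17/32 -1/2 0 } ⇒ -35/64
step 8: add R to get RBRBBBRR; options L={ -1 -3/4 -5/8 -9/16 } R={ -35/64 -17/32 -1/2 0 } ⇒ -71/128
step 9: add R to get RBRBBBRRR; options L={ -1 -3/4 -5/8 -9/16 } R={ -71/128 -35/64 -17/32 -1/2 0 } ⇒ -143/256
step 10: add B to get RBRBBBRRRB; options L={ -1 -3/4 -5/8 -9/16 -143/256 } R={ -71/128 -35/64 -17/32 -1/2 0 } ⇒ -285/512
step 11: add B to get RBRBBBRRRBB; options L={ -1 -3/4 -5/8 -9/16 -143/256 -285/512 } R={ -71/128 -35/64 -17/32 -1/2 0 } ⇒ -569/1024
step 12: add B to get RBRBBBRRRBBB; options L={ -1 -3/4 -5/8 -9/16 -143/256 -285/512 -569/1024 } R={ -71/128 -35/64 -17/32 -1/2 0 } ⇒ -1137/2048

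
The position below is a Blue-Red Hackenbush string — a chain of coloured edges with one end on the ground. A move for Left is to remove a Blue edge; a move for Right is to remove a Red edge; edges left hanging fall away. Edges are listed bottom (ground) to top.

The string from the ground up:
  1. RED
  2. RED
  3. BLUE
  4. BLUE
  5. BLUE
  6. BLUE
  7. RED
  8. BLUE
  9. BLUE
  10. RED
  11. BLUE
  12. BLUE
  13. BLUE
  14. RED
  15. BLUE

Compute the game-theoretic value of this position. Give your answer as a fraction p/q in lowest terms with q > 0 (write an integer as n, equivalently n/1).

g(R) = { · | 0 } ⇒ -1
g(RR) = { · | -1,0 } ⇒ -2
g(RRB) = { -2 | -1,0 } ⇒ -3/2
g(RRBB) = { -2,-3/2 | -1,0 } ⇒ -5/4
g(RRBBB) = { -2,-3/2,-5/4 | -1,0 } ⇒ -9/8
g(RRBBBB) = { -2,-3/2,-5/4,-9/8 | -1,0 } ⇒ -17/16
g(RRBBBBR) = { -2,-3/2,-5/4,-9/8 | -17/16,-1,0 } ⇒ -35/32
g(RRBBBBRB) = { -2,-3/2,-5/4,-9/8,-35/32 | -17/16,-1,0 } ⇒ -69/64
g(RRBBBBRBB) = { -2,-3/2,-5/4,-9/8,-35/32,-69/64 | -17/16,-1,0 } ⇒ -137/128
g(RRBBBBRBBR) = { -2,-3/2,-5/4,-9/8,-35/32,-69/64 | -137/128,-17/16,-1,0 } ⇒ -275/256
g(RRBBBBRBBRB) = { -2,-3/2,-5/4,-9/8,-35/32,-69/64,-275/256 | -137/128,-17/16,-1,0 } ⇒ -549/512
g(RRBBBBRBBRBB) = { -2,-3/2,-5/4,-9/8,-35/32,-69/64,-275/256,-549/512 | -137/128,-17/16,-1,0 } ⇒ -1097/1024
g(RRBBBBRBBRBBB) = { -2,-3/2,-5/4,-9/8,-35/32,-69/64,-275/256,-549/512,-1097/1024 | -137/128,-17/16,-1,0 } ⇒ -2193/2048
g(RRBBBBRBBRBBBR) = { -2,-3/2,-5/4,-9/8,-35/32,-69/64,-275/256,-549/512,-1097/1024 | -2193/2048,-137/128,-17/16,-1,0 } ⇒ -4387/4096
g(RRBBBBRBBRBBBRB) = { -2,-3/2,-5/4,-9/8,-35/32,-69/64,-275/256,-549/512,-1097/1024,-4387/4096 | -2193/2048,-137/128,-17/16,-1,0 } ⇒ -8773/8192

-8773/8192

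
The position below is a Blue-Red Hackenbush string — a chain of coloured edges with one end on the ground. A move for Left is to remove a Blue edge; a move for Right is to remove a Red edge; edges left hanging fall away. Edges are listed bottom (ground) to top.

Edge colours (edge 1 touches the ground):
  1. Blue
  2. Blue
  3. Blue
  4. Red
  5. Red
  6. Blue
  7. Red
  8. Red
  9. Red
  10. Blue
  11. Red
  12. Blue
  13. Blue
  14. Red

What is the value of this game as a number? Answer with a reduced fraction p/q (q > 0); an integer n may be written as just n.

step 1: add Blue to get B; options L={ 0 } R={ none } so 1
step 2: add Blue to get BB; options L={ 0 1 } R={ none } so 2
step 3: add Blue to get BBB; options L={ 0 1 2 } R={ none } so 3
step 4: add Red to get BBBR; options L={ 0 1 2 } R={ 3 } so 5/2
step 5: add Red to get BBBRR; options L={ 0 1 2 } R={ 5/2 3 } so 9/4
step 6: add Blue to get BBBRRB; options L={ 0 1 2 9/4 } R={ 5/2 3 } so 19/8
step 7: add Red to get BBBRRBR; options L={ 0 1 2 9/4 } R={ 19/8 5/2 3 } so 37/16
step 8: add Red to get BBBRRBRR; options L={ 0 1 2 9/4 } R={ 37/16 19/8 5/2 3 } so 73/32
step 9: add Red to get BBBRRBRRR; options L={ 0 1 2 9/4 } R={ 73/32 37/16 19/8 5/2 3 } so 145/64
step 10: add Blue to get BBBRRBRRRB; options L={ 0 1 2 9/4 145/64 } R={ 73/32 37/16 19/8 5/2 3 } so 291/128
step 11: add Red to get BBBRRBRRRBR; options L={ 0 1 2 9/4 145/64 } R={ 291/128 73/32 37/16 19/8 5/2 3 } so 581/256
step 12: add Blue to get BBBRRBRRRBRB; options L={ 0 1 2 9/4 145/64 581/256 } R={ 291/128 73/32 37/16 19/8 5/2 3 } so 1163/512
step 13: add Blue to get BBBRRBRRRBRBB; options L={ 0 1 2 9/4 145/64 581/256 1163/512 } R={ 291/128 73/32 37/16 19/8 5/2 3 } so 2327/1024
step 14: add Red to get BBBRRBRRRBRBBR; options L={ 0 1 2 9/4 145/64 581/256 1163/512 } R={ 2327/1024 291/128 73/32 37/16 19/8 5/2 3 } so 4653/2048

4653/2048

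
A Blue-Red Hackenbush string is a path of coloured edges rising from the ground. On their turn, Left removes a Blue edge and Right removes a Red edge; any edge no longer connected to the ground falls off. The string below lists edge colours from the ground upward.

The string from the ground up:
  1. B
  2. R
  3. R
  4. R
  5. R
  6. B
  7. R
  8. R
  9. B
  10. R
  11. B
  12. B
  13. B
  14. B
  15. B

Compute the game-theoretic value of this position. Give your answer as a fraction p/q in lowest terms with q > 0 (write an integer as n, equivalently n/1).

1215/16384

step 1: add B to get B; options L={ 0 } R={ none } — 1
step 2: add R to get BR; options L={ 0 } R={ 1 } — 1/2
step 3: add R to get BRR; options L={ 0 } R={ 1/2,1 } — 1/4
step 4: add R to get BRRR; options L={ 0 } R={ 1/4,1/2,1 } — 1/8
step 5: add R to get BRRRR; options L={ 0 } R={ 1/8,1/4,1/2,1 } — 1/16
step 6: add B to get BRRRRB; options L={ 0,1/16 } R={ 1/8,1/4,1/2,1 } — 3/32
step 7: add R to get BRRRRBR; options L={ 0,1/16 } R={ 3/32,1/8,1/4,1/2,1 } — 5/64
step 8: add R to get BRRRRBRR; options L={ 0,1/16 } R={ 5/64,3/32,1/8,1/4,1/2,1 } — 9/128
step 9: add B to get BRRRRBRRB; options L={ 0,1/16,9/128 } R={ 5/64,3/32,1/8,1/4,1/2,1 } — 19/256
step 10: add R to get BRRRRBRRBR; options L={ 0,1/16,9/128 } R={ 19/256,5/64,3/32,1/8,1/4,1/2,1 } — 37/512
step 11: add B to get BRRRRBRRBRB; options L={ 0,1/16,9/128,37/512 } R={ 19/256,5/64,3/32,1/8,1/4,1/2,1 } — 75/1024
step 12: add B to get BRRRRBRRBRBB; options L={ 0,1/16,9/128,37/512,75/1024 } R={ 19/256,5/64,3/32,1/8,1/4,1/2,1 } — 151/2048
step 13: add B to get BRRRRBRRBRBBB; options L={ 0,1/16,9/128,37/512,75/1024,151/2048 } R={ 19/256,5/64,3/32,1/8,1/4,1/2,1 } — 303/4096
step 14: add B to get BRRRRBRRBRBBBB; options L={ 0,1/16,9/128,37/512,75/1024,151/2048,303/4096 } R={ 19/256,5/64,3/32,1/8,1/4,1/2,1 } — 607/8192
step 15: add B to get BRRRRBRRBRBBBBB; options L={ 0,1/16,9/128,37/512,75/1024,151/2048,303/4096,607/8192 } R={ 19/256,5/64,3/32,1/8,1/4,1/2,1 } — 1215/16384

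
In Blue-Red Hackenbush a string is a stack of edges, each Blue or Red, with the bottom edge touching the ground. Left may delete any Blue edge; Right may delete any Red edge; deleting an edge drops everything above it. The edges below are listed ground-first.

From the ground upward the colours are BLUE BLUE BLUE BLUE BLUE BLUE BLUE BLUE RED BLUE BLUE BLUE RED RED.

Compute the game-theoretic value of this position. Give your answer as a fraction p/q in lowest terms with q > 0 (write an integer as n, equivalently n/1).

505/64

v(B) = { 0 |  } ⇒ 1
v(BB) = { 0 1 |  } ⇒ 2
v(BBB) = { 0 1 2 |  } ⇒ 3
v(BBBB) = { 0 1 2 3 |  } ⇒ 4
v(BBBBB) = { 0 1 2 3 4 |  } ⇒ 5
v(BBBBBB) = { 0 1 2 3 4 5 |  } ⇒ 6
v(BBBBBBB) = { 0 1 2 3 4 5 6 |  } ⇒ 7
v(BBBBBBBB) = { 0 1 2 3 4 5 6 7 |  } ⇒ 8
v(BBBBBBBBR) = { 0 1 2 3 4 5 6 7 | 8 } ⇒ 15/2
v(BBBBBBBBRB) = { 0 1 2 3 4 5 6 7 15/2 | 8 } ⇒ 31/4
v(BBBBBBBBRBB) = { 0 1 2 3 4 5 6 7 15/2 31/4 | 8 } ⇒ 63/8
v(BBBBBBBBRBBB) = { 0 1 2 3 4 5 6 7 15/2 31/4 63/8 | 8 } ⇒ 127/16
v(BBBBBBBBRBBBR) = { 0 1 2 3 4 5 6 7 15/2 31/4 63/8 | 127/16 8 } ⇒ 253/32
v(BBBBBBBBRBBBRR) = { 0 1 2 3 4 5 6 7 15/2 31/4 63/8 | 253/32 127/16 8 } ⇒ 505/64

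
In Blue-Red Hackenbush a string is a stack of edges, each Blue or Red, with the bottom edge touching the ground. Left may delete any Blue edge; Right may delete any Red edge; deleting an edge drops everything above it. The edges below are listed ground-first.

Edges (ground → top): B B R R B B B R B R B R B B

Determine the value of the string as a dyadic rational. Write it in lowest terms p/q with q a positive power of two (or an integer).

B: Left { 0 }, Right { ∅ } ⇒ simplest 1
BB: Left { 0; 1 }, Right { ∅ } ⇒ simplest 2
BBR: Left { 0; 1 }, Right { 2 } ⇒ simplest 3/2
BBRR: Left { 0; 1 }, Right { 3/2; 2 } ⇒ simplest 5/4
BBRRB: Left { 0; 1; 5/4 }, Right { 3/2; 2 } ⇒ simplest 11/8
BBRRBB: Left { 0; 1; 5/4; 11/8 }, Right { 3/2; 2 } ⇒ simplest 23/16
BBRRBBB: Left { 0; 1; 5/4; 11/8; 23/16 }, Right { 3/2; 2 } ⇒ simplest 47/32
BBRRBBBR: Left { 0; 1; 5/4; 11/8; 23/16 }, Right { 47/32; 3/2; 2 } ⇒ simplest 93/64
BBRRBBBRB: Left { 0; 1; 5/4; 11/8; 23/16; 93/64 }, Right { 47/32; 3/2; 2 } ⇒ simplest 187/128
BBRRBBBRBR: Left { 0; 1; 5/4; 11/8; 23/16; 93/64 }, Right { 187/128; 47/32; 3/2; 2 } ⇒ simplest 373/256
BBRRBBBRBRB: Left { 0; 1; 5/4; 11/8; 23/16; 93/64; 373/256 }, Right { 187/128; 47/32; 3/2; 2 } ⇒ simplest 747/512
BBRRBBBRBRBR: Left { 0; 1; 5/4; 11/8; 23/16; 93/64; 373/256 }, Right { 747/512; 187/128; 47/32; 3/2; 2 } ⇒ simplest 1493/1024
BBRRBBBRBRBRB: Left { 0; 1; 5/4; 11/8; 23/16; 93/64; 373/256; 1493/1024 }, Right { 747/512; 187/128; 47/32; 3/2; 2 } ⇒ simplest 2987/2048
BBRRBBBRBRBRBB: Left { 0; 1; 5/4; 11/8; 23/16; 93/64; 373/256; 1493/1024; 2987/2048 }, Right { 747/512; 187/128; 47/32; 3/2; 2 } ⇒ simplest 5975/4096

5975/4096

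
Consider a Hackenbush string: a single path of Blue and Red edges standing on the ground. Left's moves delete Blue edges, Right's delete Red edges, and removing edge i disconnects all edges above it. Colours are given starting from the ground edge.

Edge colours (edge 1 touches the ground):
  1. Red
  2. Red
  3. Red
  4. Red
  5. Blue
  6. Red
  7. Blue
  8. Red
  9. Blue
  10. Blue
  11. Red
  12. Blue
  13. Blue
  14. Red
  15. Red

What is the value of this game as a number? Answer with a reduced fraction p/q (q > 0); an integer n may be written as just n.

-7463/2048

Build v(s[:k]) for k = 1..15, string s = Red Red Red Red Blue Red Blue Red Blue Blue Red Blue Blue Red Red.
R: Left {  }, Right { 0 } ⇒ simplest -1
RR: Left {  }, Right { -1 0 } ⇒ simplest -2
RRR: Left {  }, Right { -2 -1 0 } ⇒ simplest -3
RRRR: Left {  }, Right { -3 -2 -1 0 } ⇒ simplest -4
RRRRB: Left { -4 }, Right { -3 -2 -1 0 } ⇒ simplest -7/2
RRRRBR: Left { -4 }, Right { -7/2 -3 -2 -1 0 } ⇒ simplest -15/4
RRRRBRB: Left { -4 -15/4 }, Right { -7/2 -3 -2 -1 0 } ⇒ simplest -29/8
RRRRBRBR: Left { -4 -15/4 }, Right { -29/8 -7/2 -3 -2 -1 0 } ⇒ simplest -59/16
RRRRBRBRB: Left { -4 -15/4 -59/16 }, Right { -29/8 -7/2 -3 -2 -1 0 } ⇒ simplest -117/32
RRRRBRBRBB: Left { -4 -15/4 -59/16 -117/32 }, Right { -29/8 -7/2 -3 -2 -1 0 } ⇒ simplest -233/64
RRRRBRBRBBR: Left { -4 -15/4 -59/16 -117/32 }, Right { -233/64 -29/8 -7/2 -3 -2 -1 0 } ⇒ simplest -467/128
RRRRBRBRBBRB: Left { -4 -15/4 -59/16 -117/32 -467/128 }, Right { -233/64 -29/8 -7/2 -3 -2 -1 0 } ⇒ simplest -933/256
RRRRBRBRBBRBB: Left { -4 -15/4 -59/16 -117/32 -467/128 -933/256 }, Right { -233/64 -29/8 -7/2 -3 -2 -1 0 } ⇒ simplest -1865/512
RRRRBRBRBBRBBR: Left { -4 -15/4 -59/16 -117/32 -467/128 -933/256 }, Right { -1865/512 -233/64 -29/8 -7/2 -3 -2 -1 0 } ⇒ simplest -3731/1024
RRRRBRBRBBRBBRR: Left { -4 -15/4 -59/16 -117/32 -467/128 -933/256 }, Right { -3731/1024 -1865/512 -233/64 -29/8 -7/2 -3 -2 -1 0 } ⇒ simplest -7463/2048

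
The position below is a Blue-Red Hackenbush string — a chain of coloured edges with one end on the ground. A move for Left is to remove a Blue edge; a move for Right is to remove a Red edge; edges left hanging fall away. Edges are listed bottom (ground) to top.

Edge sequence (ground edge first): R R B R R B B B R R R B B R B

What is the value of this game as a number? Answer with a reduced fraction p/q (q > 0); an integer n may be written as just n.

1 of 15 · R · max L −∞ · min R 0 — -1
2 of 15 · RR · max L −∞ · min R -1 — -2
3 of 15 · RRB · max L -2 · min R -1 — -3/2
4 of 15 · RRBR · max L -2 · min R -3/2 — -7/4
5 of 15 · RRBRR · max L -2 · min R -7/4 — -15/8
6 of 15 · RRBRRB · max L -15/8 · min R -7/4 — -29/16
7 of 15 · RRBRRBB · max L -29/16 · min R -7/4 — -57/32
8 of 15 · RRBRRBBB · max L -57/32 · min R -7/4 — -113/64
9 of 15 · RRBRRBBBR · max L -57/32 · min R -113/64 — -227/128
10 of 15 · RRBRRBBBRR · max L -57/32 · min R -227/128 — -455/256
11 of 15 · RRBRRBBBRRR · max L -57/32 · min R -455/256 — -911/512
12 of 15 · RRBRRBBBRRRB · max L -911/512 · min R -455/256 — -1821/1024
13 of 15 · RRBRRBBBRRRBB · max L -1821/1024 · min R -455/256 — -3641/2048
14 of 15 · RRBRRBBBRRRBBR · max L -1821/1024 · min R -3641/2048 — -7283/4096
15 of 15 · RRBRRBBBRRRBBRB · max L -7283/4096 · min R -3641/2048 — -14565/8192

-14565/8192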